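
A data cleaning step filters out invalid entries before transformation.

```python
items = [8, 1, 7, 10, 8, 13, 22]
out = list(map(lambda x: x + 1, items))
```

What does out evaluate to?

Step 1: Apply lambda x: x + 1 to each element:
  8 -> 9
  1 -> 2
  7 -> 8
  10 -> 11
  8 -> 9
  13 -> 14
  22 -> 23
Therefore out = [9, 2, 8, 11, 9, 14, 23].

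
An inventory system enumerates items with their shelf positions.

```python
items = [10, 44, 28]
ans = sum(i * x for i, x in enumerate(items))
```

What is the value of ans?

Step 1: Compute i * x for each (i, x) in enumerate([10, 44, 28]):
  i=0, x=10: 0*10 = 0
  i=1, x=44: 1*44 = 44
  i=2, x=28: 2*28 = 56
Step 2: sum = 0 + 44 + 56 = 100.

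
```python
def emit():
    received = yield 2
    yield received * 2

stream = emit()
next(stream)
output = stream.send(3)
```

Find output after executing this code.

Step 1: next(stream) advances to first yield, producing 2.
Step 2: send(3) resumes, received = 3.
Step 3: yield received * 2 = 3 * 2 = 6.
Therefore output = 6.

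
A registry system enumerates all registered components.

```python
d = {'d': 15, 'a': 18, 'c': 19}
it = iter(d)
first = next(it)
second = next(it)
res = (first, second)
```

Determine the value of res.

Step 1: iter(d) iterates over keys: ['d', 'a', 'c'].
Step 2: first = next(it) = 'd', second = next(it) = 'a'.
Therefore res = ('d', 'a').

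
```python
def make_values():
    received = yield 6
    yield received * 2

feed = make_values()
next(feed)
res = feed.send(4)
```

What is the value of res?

Step 1: next(feed) advances to first yield, producing 6.
Step 2: send(4) resumes, received = 4.
Step 3: yield received * 2 = 4 * 2 = 8.
Therefore res = 8.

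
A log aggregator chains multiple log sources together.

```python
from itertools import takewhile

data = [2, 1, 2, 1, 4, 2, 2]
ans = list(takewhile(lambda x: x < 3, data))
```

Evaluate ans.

Step 1: takewhile stops at first element >= 3:
  2 < 3: take
  1 < 3: take
  2 < 3: take
  1 < 3: take
  4 >= 3: stop
Therefore ans = [2, 1, 2, 1].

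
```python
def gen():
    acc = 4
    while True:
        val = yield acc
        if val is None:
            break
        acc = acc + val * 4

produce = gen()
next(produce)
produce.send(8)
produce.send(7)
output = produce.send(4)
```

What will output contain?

Step 1: next() -> yield acc=4.
Step 2: send(8) -> val=8, acc = 4 + 8*4 = 36, yield 36.
Step 3: send(7) -> val=7, acc = 36 + 7*4 = 64, yield 64.
Step 4: send(4) -> val=4, acc = 64 + 4*4 = 80, yield 80.
Therefore output = 80.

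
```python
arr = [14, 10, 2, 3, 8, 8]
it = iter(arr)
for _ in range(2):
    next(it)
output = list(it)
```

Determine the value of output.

Step 1: Create iterator over [14, 10, 2, 3, 8, 8].
Step 2: Advance 2 positions (consuming [14, 10]).
Step 3: list() collects remaining elements: [2, 3, 8, 8].
Therefore output = [2, 3, 8, 8].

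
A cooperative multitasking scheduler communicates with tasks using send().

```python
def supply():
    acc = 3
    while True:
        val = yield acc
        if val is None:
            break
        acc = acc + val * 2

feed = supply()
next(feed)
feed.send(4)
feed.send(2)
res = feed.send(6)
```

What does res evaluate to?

Step 1: next() -> yield acc=3.
Step 2: send(4) -> val=4, acc = 3 + 4*2 = 11, yield 11.
Step 3: send(2) -> val=2, acc = 11 + 2*2 = 15, yield 15.
Step 4: send(6) -> val=6, acc = 15 + 6*2 = 27, yield 27.
Therefore res = 27.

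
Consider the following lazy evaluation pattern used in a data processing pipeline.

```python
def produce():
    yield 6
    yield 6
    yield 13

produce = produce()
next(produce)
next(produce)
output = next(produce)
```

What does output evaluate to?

Step 1: produce() creates a generator.
Step 2: next(produce) yields 6 (consumed and discarded).
Step 3: next(produce) yields 6 (consumed and discarded).
Step 4: next(produce) yields 13, assigned to output.
Therefore output = 13.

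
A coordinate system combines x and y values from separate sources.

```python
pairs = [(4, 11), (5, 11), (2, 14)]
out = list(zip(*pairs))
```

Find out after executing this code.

Step 1: zip(*pairs) transposes: unzips [(4, 11), (5, 11), (2, 14)] into separate sequences.
Step 2: First elements: (4, 5, 2), second elements: (11, 11, 14).
Therefore out = [(4, 5, 2), (11, 11, 14)].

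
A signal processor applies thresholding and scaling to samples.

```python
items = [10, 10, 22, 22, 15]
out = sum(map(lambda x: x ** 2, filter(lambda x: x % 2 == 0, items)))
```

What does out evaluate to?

Step 1: Filter even numbers from [10, 10, 22, 22, 15]: [10, 10, 22, 22]
Step 2: Square each: [100, 100, 484, 484]
Step 3: Sum = 1168.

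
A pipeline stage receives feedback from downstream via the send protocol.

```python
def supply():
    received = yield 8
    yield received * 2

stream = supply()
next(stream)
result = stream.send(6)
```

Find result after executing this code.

Step 1: next(stream) advances to first yield, producing 8.
Step 2: send(6) resumes, received = 6.
Step 3: yield received * 2 = 6 * 2 = 12.
Therefore result = 12.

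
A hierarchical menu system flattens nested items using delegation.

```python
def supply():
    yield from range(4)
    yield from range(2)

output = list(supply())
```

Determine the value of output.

Step 1: Trace yields in order:
  yield 0
  yield 1
  yield 2
  yield 3
  yield 0
  yield 1
Therefore output = [0, 1, 2, 3, 0, 1].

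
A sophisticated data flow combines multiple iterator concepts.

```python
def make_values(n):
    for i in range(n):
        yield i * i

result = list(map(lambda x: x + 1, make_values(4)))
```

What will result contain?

Step 1: make_values(4) yields squares: [0, 1, 4, 9].
Step 2: map adds 1 to each: [1, 2, 5, 10].
Therefore result = [1, 2, 5, 10].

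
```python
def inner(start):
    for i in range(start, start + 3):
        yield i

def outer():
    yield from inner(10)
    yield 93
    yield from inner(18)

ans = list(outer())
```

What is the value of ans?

Step 1: outer() delegates to inner(10):
  yield 10
  yield 11
  yield 12
Step 2: yield 93
Step 3: Delegates to inner(18):
  yield 18
  yield 19
  yield 20
Therefore ans = [10, 11, 12, 93, 18, 19, 20].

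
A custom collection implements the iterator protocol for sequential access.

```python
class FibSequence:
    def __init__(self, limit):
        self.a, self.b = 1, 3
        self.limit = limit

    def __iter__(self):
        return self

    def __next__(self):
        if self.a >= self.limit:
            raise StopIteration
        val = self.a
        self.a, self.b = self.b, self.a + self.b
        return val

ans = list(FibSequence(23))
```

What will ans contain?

Step 1: Fibonacci-like sequence (a=1, b=3) until >= 23:
  Yield 1, then a,b = 3,4
  Yield 3, then a,b = 4,7
  Yield 4, then a,b = 7,11
  Yield 7, then a,b = 11,18
  Yield 11, then a,b = 18,29
  Yield 18, then a,b = 29,47
Step 2: 29 >= 23, stop.
Therefore ans = [1, 3, 4, 7, 11, 18].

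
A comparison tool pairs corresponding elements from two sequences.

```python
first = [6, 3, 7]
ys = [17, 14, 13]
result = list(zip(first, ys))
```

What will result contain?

Step 1: zip pairs elements at same index:
  Index 0: (6, 17)
  Index 1: (3, 14)
  Index 2: (7, 13)
Therefore result = [(6, 17), (3, 14), (7, 13)].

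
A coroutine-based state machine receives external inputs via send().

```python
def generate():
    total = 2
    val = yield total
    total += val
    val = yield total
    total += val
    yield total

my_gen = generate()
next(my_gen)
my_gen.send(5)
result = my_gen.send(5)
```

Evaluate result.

Step 1: next() -> yield total=2.
Step 2: send(5) -> val=5, total = 2+5 = 7, yield 7.
Step 3: send(5) -> val=5, total = 7+5 = 12, yield 12.
Therefore result = 12.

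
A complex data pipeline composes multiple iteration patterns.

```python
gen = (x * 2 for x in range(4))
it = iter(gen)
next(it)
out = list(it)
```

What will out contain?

Step 1: Generator produces [0, 2, 4, 6].
Step 2: next(it) consumes first element (0).
Step 3: list(it) collects remaining: [2, 4, 6].
Therefore out = [2, 4, 6].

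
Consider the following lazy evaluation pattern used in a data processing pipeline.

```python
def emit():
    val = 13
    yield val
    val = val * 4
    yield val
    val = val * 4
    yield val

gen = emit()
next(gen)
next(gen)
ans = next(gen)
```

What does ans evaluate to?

Step 1: Trace through generator execution:
  Yield 1: val starts at 13, yield 13
  Yield 2: val = 13 * 4 = 52, yield 52
  Yield 3: val = 52 * 4 = 208, yield 208
Step 2: First next() gets 13, second next() gets the second value, third next() yields 208.
Therefore ans = 208.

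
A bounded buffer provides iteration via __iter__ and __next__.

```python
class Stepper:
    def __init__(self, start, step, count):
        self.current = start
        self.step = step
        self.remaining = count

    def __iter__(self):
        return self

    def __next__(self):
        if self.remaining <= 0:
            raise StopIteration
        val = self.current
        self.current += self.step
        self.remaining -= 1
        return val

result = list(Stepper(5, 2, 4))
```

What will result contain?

Step 1: Stepper starts at 5, increments by 2, for 4 steps:
  Yield 5, then current += 2
  Yield 7, then current += 2
  Yield 9, then current += 2
  Yield 11, then current += 2
Therefore result = [5, 7, 9, 11].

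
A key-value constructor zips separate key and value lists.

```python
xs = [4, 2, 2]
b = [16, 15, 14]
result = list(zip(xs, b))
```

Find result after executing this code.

Step 1: zip pairs elements at same index:
  Index 0: (4, 16)
  Index 1: (2, 15)
  Index 2: (2, 14)
Therefore result = [(4, 16), (2, 15), (2, 14)].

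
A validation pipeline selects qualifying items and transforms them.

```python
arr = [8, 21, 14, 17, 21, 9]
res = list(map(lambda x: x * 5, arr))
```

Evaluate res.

Step 1: Apply lambda x: x * 5 to each element:
  8 -> 40
  21 -> 105
  14 -> 70
  17 -> 85
  21 -> 105
  9 -> 45
Therefore res = [40, 105, 70, 85, 105, 45].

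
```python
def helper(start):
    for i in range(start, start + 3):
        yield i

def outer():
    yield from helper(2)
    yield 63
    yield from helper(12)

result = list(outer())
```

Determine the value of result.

Step 1: outer() delegates to helper(2):
  yield 2
  yield 3
  yield 4
Step 2: yield 63
Step 3: Delegates to helper(12):
  yield 12
  yield 13
  yield 14
Therefore result = [2, 3, 4, 63, 12, 13, 14].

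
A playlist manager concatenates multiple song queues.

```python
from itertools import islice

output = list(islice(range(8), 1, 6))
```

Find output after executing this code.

Step 1: islice(range(8), 1, 6) takes elements at indices [1, 6).
Step 2: Elements: [1, 2, 3, 4, 5].
Therefore output = [1, 2, 3, 4, 5].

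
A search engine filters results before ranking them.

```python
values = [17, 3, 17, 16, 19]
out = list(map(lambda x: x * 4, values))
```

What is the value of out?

Step 1: Apply lambda x: x * 4 to each element:
  17 -> 68
  3 -> 12
  17 -> 68
  16 -> 64
  19 -> 76
Therefore out = [68, 12, 68, 64, 76].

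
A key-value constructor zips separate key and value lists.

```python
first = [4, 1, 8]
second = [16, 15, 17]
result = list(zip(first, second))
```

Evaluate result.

Step 1: zip pairs elements at same index:
  Index 0: (4, 16)
  Index 1: (1, 15)
  Index 2: (8, 17)
Therefore result = [(4, 16), (1, 15), (8, 17)].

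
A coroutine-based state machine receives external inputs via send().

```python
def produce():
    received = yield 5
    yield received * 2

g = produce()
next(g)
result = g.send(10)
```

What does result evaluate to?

Step 1: next(g) advances to first yield, producing 5.
Step 2: send(10) resumes, received = 10.
Step 3: yield received * 2 = 10 * 2 = 20.
Therefore result = 20.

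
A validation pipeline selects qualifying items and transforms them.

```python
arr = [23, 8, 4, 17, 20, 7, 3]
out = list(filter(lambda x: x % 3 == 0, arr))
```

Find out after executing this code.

Step 1: Filter elements divisible by 3:
  23 % 3 = 2: removed
  8 % 3 = 2: removed
  4 % 3 = 1: removed
  17 % 3 = 2: removed
  20 % 3 = 2: removed
  7 % 3 = 1: removed
  3 % 3 = 0: kept
Therefore out = [3].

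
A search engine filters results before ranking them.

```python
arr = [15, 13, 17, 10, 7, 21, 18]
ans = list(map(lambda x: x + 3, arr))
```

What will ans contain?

Step 1: Apply lambda x: x + 3 to each element:
  15 -> 18
  13 -> 16
  17 -> 20
  10 -> 13
  7 -> 10
  21 -> 24
  18 -> 21
Therefore ans = [18, 16, 20, 13, 10, 24, 21].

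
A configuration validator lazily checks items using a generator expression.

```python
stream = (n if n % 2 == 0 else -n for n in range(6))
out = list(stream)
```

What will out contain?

Step 1: For each n in range(6), yield n if even, else -n:
  n=0: even, yield 0
  n=1: odd, yield -1
  n=2: even, yield 2
  n=3: odd, yield -3
  n=4: even, yield 4
  n=5: odd, yield -5
Therefore out = [0, -1, 2, -3, 4, -5].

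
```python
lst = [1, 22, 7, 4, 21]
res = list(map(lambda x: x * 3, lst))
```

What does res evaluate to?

Step 1: Apply lambda x: x * 3 to each element:
  1 -> 3
  22 -> 66
  7 -> 21
  4 -> 12
  21 -> 63
Therefore res = [3, 66, 21, 12, 63].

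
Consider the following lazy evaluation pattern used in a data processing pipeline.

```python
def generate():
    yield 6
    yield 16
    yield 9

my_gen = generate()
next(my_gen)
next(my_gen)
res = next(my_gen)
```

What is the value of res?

Step 1: generate() creates a generator.
Step 2: next(my_gen) yields 6 (consumed and discarded).
Step 3: next(my_gen) yields 16 (consumed and discarded).
Step 4: next(my_gen) yields 9, assigned to res.
Therefore res = 9.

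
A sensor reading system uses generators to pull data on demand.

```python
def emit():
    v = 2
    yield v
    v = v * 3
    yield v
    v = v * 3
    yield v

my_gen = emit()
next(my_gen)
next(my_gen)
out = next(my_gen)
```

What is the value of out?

Step 1: Trace through generator execution:
  Yield 1: v starts at 2, yield 2
  Yield 2: v = 2 * 3 = 6, yield 6
  Yield 3: v = 6 * 3 = 18, yield 18
Step 2: First next() gets 2, second next() gets the second value, third next() yields 18.
Therefore out = 18.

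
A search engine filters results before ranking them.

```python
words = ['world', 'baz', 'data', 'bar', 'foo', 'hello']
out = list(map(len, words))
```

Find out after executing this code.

Step 1: Map len() to each word:
  'world' -> 5
  'baz' -> 3
  'data' -> 4
  'bar' -> 3
  'foo' -> 3
  'hello' -> 5
Therefore out = [5, 3, 4, 3, 3, 5].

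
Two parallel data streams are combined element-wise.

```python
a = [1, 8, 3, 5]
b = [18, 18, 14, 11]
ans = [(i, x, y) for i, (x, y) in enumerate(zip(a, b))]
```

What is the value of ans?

Step 1: enumerate(zip(a, b)) gives index with paired elements:
  i=0: (1, 18)
  i=1: (8, 18)
  i=2: (3, 14)
  i=3: (5, 11)
Therefore ans = [(0, 1, 18), (1, 8, 18), (2, 3, 14), (3, 5, 11)].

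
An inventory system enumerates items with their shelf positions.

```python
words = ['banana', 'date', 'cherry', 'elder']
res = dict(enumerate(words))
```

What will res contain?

Step 1: enumerate pairs indices with words:
  0 -> 'banana'
  1 -> 'date'
  2 -> 'cherry'
  3 -> 'elder'
Therefore res = {0: 'banana', 1: 'date', 2: 'cherry', 3: 'elder'}.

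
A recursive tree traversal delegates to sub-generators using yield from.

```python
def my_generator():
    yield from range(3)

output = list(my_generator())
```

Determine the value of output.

Step 1: yield from delegates to the iterable, yielding each element.
Step 2: Collected values: [0, 1, 2].
Therefore output = [0, 1, 2].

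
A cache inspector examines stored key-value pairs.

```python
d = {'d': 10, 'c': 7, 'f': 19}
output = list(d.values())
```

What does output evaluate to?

Step 1: d.values() returns the dictionary values in insertion order.
Therefore output = [10, 7, 19].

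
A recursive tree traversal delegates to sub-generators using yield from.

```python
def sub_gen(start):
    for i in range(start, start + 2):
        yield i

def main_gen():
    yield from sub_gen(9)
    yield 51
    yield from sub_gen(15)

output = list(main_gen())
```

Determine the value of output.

Step 1: main_gen() delegates to sub_gen(9):
  yield 9
  yield 10
Step 2: yield 51
Step 3: Delegates to sub_gen(15):
  yield 15
  yield 16
Therefore output = [9, 10, 51, 15, 16].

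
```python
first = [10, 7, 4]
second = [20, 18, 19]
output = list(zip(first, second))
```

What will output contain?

Step 1: zip pairs elements at same index:
  Index 0: (10, 20)
  Index 1: (7, 18)
  Index 2: (4, 19)
Therefore output = [(10, 20), (7, 18), (4, 19)].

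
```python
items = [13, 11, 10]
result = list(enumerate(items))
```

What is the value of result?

Step 1: enumerate pairs each element with its index:
  (0, 13)
  (1, 11)
  (2, 10)
Therefore result = [(0, 13), (1, 11), (2, 10)].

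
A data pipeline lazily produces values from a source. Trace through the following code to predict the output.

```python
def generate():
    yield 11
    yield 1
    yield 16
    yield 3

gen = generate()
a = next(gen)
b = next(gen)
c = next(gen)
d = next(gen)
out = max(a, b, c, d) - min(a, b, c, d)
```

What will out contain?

Step 1: Create generator and consume all values:
  a = next(gen) = 11
  b = next(gen) = 1
  c = next(gen) = 16
  d = next(gen) = 3
Step 2: max = 16, min = 1, out = 16 - 1 = 15.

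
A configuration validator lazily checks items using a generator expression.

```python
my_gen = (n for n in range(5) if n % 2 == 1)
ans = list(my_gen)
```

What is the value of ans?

Step 1: Filter range(5) keeping only odd values:
  n=0: even, excluded
  n=1: odd, included
  n=2: even, excluded
  n=3: odd, included
  n=4: even, excluded
Therefore ans = [1, 3].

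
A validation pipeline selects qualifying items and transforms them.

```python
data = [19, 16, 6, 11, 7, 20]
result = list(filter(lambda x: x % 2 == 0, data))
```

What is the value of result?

Step 1: Filter elements divisible by 2:
  19 % 2 = 1: removed
  16 % 2 = 0: kept
  6 % 2 = 0: kept
  11 % 2 = 1: removed
  7 % 2 = 1: removed
  20 % 2 = 0: kept
Therefore result = [16, 6, 20].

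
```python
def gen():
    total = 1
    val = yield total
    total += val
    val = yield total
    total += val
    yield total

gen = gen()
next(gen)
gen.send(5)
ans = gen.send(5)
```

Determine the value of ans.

Step 1: next() -> yield total=1.
Step 2: send(5) -> val=5, total = 1+5 = 6, yield 6.
Step 3: send(5) -> val=5, total = 6+5 = 11, yield 11.
Therefore ans = 11.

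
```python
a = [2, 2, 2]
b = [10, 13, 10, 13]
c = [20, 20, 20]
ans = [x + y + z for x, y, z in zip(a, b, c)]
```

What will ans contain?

Step 1: zip three lists (truncates to shortest, len=3):
  2 + 10 + 20 = 32
  2 + 13 + 20 = 35
  2 + 10 + 20 = 32
Therefore ans = [32, 35, 32].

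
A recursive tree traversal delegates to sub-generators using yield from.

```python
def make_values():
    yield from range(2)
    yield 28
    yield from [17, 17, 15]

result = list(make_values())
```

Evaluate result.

Step 1: Trace yields in order:
  yield 0
  yield 1
  yield 28
  yield 17
  yield 17
  yield 15
Therefore result = [0, 1, 28, 17, 17, 15].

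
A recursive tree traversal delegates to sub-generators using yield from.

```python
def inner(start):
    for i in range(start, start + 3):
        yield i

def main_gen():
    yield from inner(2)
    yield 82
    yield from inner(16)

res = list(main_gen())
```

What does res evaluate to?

Step 1: main_gen() delegates to inner(2):
  yield 2
  yield 3
  yield 4
Step 2: yield 82
Step 3: Delegates to inner(16):
  yield 16
  yield 17
  yield 18
Therefore res = [2, 3, 4, 82, 16, 17, 18].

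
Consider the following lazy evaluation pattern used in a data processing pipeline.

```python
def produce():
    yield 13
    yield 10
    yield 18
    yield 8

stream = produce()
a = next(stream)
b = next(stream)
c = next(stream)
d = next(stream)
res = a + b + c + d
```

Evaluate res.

Step 1: Create generator and consume all values:
  a = next(stream) = 13
  b = next(stream) = 10
  c = next(stream) = 18
  d = next(stream) = 8
Step 2: res = 13 + 10 + 18 + 8 = 49.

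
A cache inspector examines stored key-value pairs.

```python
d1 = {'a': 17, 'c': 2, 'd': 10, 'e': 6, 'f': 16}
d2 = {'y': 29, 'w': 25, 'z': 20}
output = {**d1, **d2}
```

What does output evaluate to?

Step 1: Merge d1 and d2 (d2 values override on key conflicts).
Step 2: d1 has keys ['a', 'c', 'd', 'e', 'f'], d2 has keys ['y', 'w', 'z'].
Therefore output = {'a': 17, 'c': 2, 'd': 10, 'e': 6, 'f': 16, 'y': 29, 'w': 25, 'z': 20}.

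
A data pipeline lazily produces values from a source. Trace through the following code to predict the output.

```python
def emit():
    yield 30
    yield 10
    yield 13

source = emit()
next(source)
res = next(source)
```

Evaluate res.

Step 1: emit() creates a generator.
Step 2: next(source) yields 30 (consumed and discarded).
Step 3: next(source) yields 10, assigned to res.
Therefore res = 10.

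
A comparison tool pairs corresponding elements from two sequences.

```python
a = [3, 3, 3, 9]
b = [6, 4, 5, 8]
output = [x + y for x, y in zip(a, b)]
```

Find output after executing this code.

Step 1: Add corresponding elements:
  3 + 6 = 9
  3 + 4 = 7
  3 + 5 = 8
  9 + 8 = 17
Therefore output = [9, 7, 8, 17].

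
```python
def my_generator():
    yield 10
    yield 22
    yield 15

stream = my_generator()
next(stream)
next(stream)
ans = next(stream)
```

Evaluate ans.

Step 1: my_generator() creates a generator.
Step 2: next(stream) yields 10 (consumed and discarded).
Step 3: next(stream) yields 22 (consumed and discarded).
Step 4: next(stream) yields 15, assigned to ans.
Therefore ans = 15.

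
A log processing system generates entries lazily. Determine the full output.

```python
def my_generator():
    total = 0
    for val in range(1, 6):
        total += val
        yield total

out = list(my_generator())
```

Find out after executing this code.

Step 1: Generator accumulates running sum:
  val=1: total = 1, yield 1
  val=2: total = 3, yield 3
  val=3: total = 6, yield 6
  val=4: total = 10, yield 10
  val=5: total = 15, yield 15
Therefore out = [1, 3, 6, 10, 15].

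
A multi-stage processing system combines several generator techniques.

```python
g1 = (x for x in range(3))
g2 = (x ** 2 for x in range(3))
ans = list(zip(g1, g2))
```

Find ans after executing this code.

Step 1: g1 produces [0, 1, 2].
Step 2: g2 produces [0, 1, 4].
Step 3: zip pairs them: [(0, 0), (1, 1), (2, 4)].
Therefore ans = [(0, 0), (1, 1), (2, 4)].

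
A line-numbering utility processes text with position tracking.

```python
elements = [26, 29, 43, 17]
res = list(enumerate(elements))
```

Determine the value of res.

Step 1: enumerate pairs each element with its index:
  (0, 26)
  (1, 29)
  (2, 43)
  (3, 17)
Therefore res = [(0, 26), (1, 29), (2, 43), (3, 17)].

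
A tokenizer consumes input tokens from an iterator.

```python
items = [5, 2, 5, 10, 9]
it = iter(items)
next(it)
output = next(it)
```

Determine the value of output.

Step 1: Create iterator over [5, 2, 5, 10, 9].
Step 2: next() consumes 5.
Step 3: next() returns 2.
Therefore output = 2.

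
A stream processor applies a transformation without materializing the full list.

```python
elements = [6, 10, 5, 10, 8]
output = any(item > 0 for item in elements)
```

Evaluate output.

Step 1: Check item > 0 for each element in [6, 10, 5, 10, 8]:
  6 > 0: True
  10 > 0: True
  5 > 0: True
  10 > 0: True
  8 > 0: True
Step 2: any() returns True.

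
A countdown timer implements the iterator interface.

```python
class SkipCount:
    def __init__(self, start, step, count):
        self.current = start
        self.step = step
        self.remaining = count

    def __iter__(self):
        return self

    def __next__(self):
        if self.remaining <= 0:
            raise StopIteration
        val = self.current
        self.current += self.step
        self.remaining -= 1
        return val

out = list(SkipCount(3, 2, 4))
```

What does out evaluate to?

Step 1: SkipCount starts at 3, increments by 2, for 4 steps:
  Yield 3, then current += 2
  Yield 5, then current += 2
  Yield 7, then current += 2
  Yield 9, then current += 2
Therefore out = [3, 5, 7, 9].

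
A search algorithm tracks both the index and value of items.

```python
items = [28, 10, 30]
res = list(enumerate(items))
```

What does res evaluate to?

Step 1: enumerate pairs each element with its index:
  (0, 28)
  (1, 10)
  (2, 30)
Therefore res = [(0, 28), (1, 10), (2, 30)].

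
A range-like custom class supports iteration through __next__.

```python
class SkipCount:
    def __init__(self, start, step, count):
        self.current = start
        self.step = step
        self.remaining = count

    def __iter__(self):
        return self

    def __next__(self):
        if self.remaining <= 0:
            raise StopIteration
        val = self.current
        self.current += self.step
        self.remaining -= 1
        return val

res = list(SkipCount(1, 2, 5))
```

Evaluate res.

Step 1: SkipCount starts at 1, increments by 2, for 5 steps:
  Yield 1, then current += 2
  Yield 3, then current += 2
  Yield 5, then current += 2
  Yield 7, then current += 2
  Yield 9, then current += 2
Therefore res = [1, 3, 5, 7, 9].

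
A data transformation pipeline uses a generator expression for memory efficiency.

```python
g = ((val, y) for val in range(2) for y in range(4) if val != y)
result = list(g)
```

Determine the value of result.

Step 1: Nested generator over range(2) x range(4) where val != y:
  (0, 0): excluded (val == y)
  (0, 1): included
  (0, 2): included
  (0, 3): included
  (1, 0): included
  (1, 1): excluded (val == y)
  (1, 2): included
  (1, 3): included
Therefore result = [(0, 1), (0, 2), (0, 3), (1, 0), (1, 2), (1, 3)].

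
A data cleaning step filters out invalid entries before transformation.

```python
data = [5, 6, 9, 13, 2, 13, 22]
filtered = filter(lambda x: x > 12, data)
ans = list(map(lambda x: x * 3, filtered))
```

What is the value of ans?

Step 1: Filter data for elements > 12:
  5: removed
  6: removed
  9: removed
  13: kept
  2: removed
  13: kept
  22: kept
Step 2: Map x * 3 on filtered [13, 13, 22]:
  13 -> 39
  13 -> 39
  22 -> 66
Therefore ans = [39, 39, 66].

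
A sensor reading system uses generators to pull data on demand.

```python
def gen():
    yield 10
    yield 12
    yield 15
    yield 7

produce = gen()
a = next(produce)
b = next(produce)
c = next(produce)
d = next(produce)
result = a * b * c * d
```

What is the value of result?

Step 1: Create generator and consume all values:
  a = next(produce) = 10
  b = next(produce) = 12
  c = next(produce) = 15
  d = next(produce) = 7
Step 2: result = 10 * 12 * 15 * 7 = 12600.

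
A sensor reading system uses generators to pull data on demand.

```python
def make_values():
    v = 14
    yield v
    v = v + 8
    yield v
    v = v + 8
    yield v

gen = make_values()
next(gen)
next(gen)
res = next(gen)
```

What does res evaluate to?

Step 1: Trace through generator execution:
  Yield 1: v starts at 14, yield 14
  Yield 2: v = 14 + 8 = 22, yield 22
  Yield 3: v = 22 + 8 = 30, yield 30
Step 2: First next() gets 14, second next() gets the second value, third next() yields 30.
Therefore res = 30.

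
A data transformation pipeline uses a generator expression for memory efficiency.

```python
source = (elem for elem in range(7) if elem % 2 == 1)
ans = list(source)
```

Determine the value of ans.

Step 1: Filter range(7) keeping only odd values:
  elem=0: even, excluded
  elem=1: odd, included
  elem=2: even, excluded
  elem=3: odd, included
  elem=4: even, excluded
  elem=5: odd, included
  elem=6: even, excluded
Therefore ans = [1, 3, 5].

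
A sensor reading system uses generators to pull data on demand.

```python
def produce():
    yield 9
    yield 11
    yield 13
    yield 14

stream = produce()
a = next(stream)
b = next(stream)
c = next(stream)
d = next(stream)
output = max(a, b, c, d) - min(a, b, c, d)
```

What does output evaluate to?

Step 1: Create generator and consume all values:
  a = next(stream) = 9
  b = next(stream) = 11
  c = next(stream) = 13
  d = next(stream) = 14
Step 2: max = 14, min = 9, output = 14 - 9 = 5.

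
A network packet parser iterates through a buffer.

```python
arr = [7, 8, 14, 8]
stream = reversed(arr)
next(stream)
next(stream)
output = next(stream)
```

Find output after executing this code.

Step 1: reversed([7, 8, 14, 8]) gives iterator: [8, 14, 8, 7].
Step 2: First next() = 8, second next() = 14.
Step 3: Third next() = 8.
Therefore output = 8.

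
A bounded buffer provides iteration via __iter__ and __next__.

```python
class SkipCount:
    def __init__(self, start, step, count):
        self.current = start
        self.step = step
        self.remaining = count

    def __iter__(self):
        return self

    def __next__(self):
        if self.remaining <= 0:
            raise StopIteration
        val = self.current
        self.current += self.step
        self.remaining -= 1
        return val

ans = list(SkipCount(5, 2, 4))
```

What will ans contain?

Step 1: SkipCount starts at 5, increments by 2, for 4 steps:
  Yield 5, then current += 2
  Yield 7, then current += 2
  Yield 9, then current += 2
  Yield 11, then current += 2
Therefore ans = [5, 7, 9, 11].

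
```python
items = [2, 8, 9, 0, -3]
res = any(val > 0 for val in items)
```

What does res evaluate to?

Step 1: Check val > 0 for each element in [2, 8, 9, 0, -3]:
  2 > 0: True
  8 > 0: True
  9 > 0: True
  0 > 0: False
  -3 > 0: False
Step 2: any() returns True.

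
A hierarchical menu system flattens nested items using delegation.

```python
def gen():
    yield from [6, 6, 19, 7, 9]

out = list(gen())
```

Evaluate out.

Step 1: yield from delegates to the iterable, yielding each element.
Step 2: Collected values: [6, 6, 19, 7, 9].
Therefore out = [6, 6, 19, 7, 9].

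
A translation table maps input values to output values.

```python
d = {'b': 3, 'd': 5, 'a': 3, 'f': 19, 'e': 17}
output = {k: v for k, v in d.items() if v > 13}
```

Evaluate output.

Step 1: Filter items where value > 13:
  'b': 3 <= 13: removed
  'd': 5 <= 13: removed
  'a': 3 <= 13: removed
  'f': 19 > 13: kept
  'e': 17 > 13: kept
Therefore output = {'f': 19, 'e': 17}.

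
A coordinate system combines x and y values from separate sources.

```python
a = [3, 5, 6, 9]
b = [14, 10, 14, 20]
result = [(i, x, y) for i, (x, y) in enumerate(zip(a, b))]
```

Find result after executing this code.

Step 1: enumerate(zip(a, b)) gives index with paired elements:
  i=0: (3, 14)
  i=1: (5, 10)
  i=2: (6, 14)
  i=3: (9, 20)
Therefore result = [(0, 3, 14), (1, 5, 10), (2, 6, 14), (3, 9, 20)].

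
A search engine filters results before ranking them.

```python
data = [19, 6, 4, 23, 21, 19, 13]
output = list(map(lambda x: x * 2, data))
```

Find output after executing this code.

Step 1: Apply lambda x: x * 2 to each element:
  19 -> 38
  6 -> 12
  4 -> 8
  23 -> 46
  21 -> 42
  19 -> 38
  13 -> 26
Therefore output = [38, 12, 8, 46, 42, 38, 26].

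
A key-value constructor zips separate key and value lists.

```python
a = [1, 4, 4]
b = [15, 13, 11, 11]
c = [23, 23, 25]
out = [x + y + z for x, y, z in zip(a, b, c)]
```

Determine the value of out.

Step 1: zip three lists (truncates to shortest, len=3):
  1 + 15 + 23 = 39
  4 + 13 + 23 = 40
  4 + 11 + 25 = 40
Therefore out = [39, 40, 40].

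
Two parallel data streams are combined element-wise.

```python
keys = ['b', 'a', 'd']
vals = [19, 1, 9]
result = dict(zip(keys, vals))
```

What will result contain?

Step 1: zip pairs keys with values:
  'b' -> 19
  'a' -> 1
  'd' -> 9
Therefore result = {'b': 19, 'a': 1, 'd': 9}.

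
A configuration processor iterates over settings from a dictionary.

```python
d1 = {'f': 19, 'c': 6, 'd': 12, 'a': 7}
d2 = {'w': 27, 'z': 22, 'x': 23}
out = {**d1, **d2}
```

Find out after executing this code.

Step 1: Merge d1 and d2 (d2 values override on key conflicts).
Step 2: d1 has keys ['f', 'c', 'd', 'a'], d2 has keys ['w', 'z', 'x'].
Therefore out = {'f': 19, 'c': 6, 'd': 12, 'a': 7, 'w': 27, 'z': 22, 'x': 23}.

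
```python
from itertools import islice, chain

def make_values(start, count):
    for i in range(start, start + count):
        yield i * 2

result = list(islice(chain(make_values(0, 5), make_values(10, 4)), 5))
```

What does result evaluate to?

Step 1: make_values(0, 5) yields [0, 2, 4, 6, 8].
Step 2: make_values(10, 4) yields [20, 22, 24, 26].
Step 3: chain concatenates: [0, 2, 4, 6, 8, 20, 22, 24, 26].
Step 4: islice takes first 5: [0, 2, 4, 6, 8].
Therefore result = [0, 2, 4, 6, 8].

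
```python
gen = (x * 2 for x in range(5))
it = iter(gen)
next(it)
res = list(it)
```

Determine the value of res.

Step 1: Generator produces [0, 2, 4, 6, 8].
Step 2: next(it) consumes first element (0).
Step 3: list(it) collects remaining: [2, 4, 6, 8].
Therefore res = [2, 4, 6, 8].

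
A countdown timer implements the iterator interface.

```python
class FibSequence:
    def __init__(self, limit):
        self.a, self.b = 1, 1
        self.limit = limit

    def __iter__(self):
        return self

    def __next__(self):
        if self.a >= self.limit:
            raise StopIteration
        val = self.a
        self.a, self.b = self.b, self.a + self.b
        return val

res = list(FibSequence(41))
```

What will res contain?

Step 1: Fibonacci-like sequence (a=1, b=1) until >= 41:
  Yield 1, then a,b = 1,2
  Yield 1, then a,b = 2,3
  Yield 2, then a,b = 3,5
  Yield 3, then a,b = 5,8
  Yield 5, then a,b = 8,13
  Yield 8, then a,b = 13,21
  Yield 13, then a,b = 21,34
  Yield 21, then a,b = 34,55
  Yield 34, then a,b = 55,89
Step 2: 55 >= 41, stop.
Therefore res = [1, 1, 2, 3, 5, 8, 13, 21, 34].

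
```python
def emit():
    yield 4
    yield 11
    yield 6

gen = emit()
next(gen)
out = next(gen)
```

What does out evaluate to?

Step 1: emit() creates a generator.
Step 2: next(gen) yields 4 (consumed and discarded).
Step 3: next(gen) yields 11, assigned to out.
Therefore out = 11.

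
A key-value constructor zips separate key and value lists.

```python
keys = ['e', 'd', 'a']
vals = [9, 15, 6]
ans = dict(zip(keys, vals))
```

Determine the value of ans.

Step 1: zip pairs keys with values:
  'e' -> 9
  'd' -> 15
  'a' -> 6
Therefore ans = {'e': 9, 'd': 15, 'a': 6}.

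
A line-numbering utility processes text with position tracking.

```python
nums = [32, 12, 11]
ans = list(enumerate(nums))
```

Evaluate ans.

Step 1: enumerate pairs each element with its index:
  (0, 32)
  (1, 12)
  (2, 11)
Therefore ans = [(0, 32), (1, 12), (2, 11)].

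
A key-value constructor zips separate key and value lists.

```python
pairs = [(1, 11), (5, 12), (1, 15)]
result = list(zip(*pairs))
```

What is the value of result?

Step 1: zip(*pairs) transposes: unzips [(1, 11), (5, 12), (1, 15)] into separate sequences.
Step 2: First elements: (1, 5, 1), second elements: (11, 12, 15).
Therefore result = [(1, 5, 1), (11, 12, 15)].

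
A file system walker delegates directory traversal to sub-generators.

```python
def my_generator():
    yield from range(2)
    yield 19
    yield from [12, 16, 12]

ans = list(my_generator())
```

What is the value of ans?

Step 1: Trace yields in order:
  yield 0
  yield 1
  yield 19
  yield 12
  yield 16
  yield 12
Therefore ans = [0, 1, 19, 12, 16, 12].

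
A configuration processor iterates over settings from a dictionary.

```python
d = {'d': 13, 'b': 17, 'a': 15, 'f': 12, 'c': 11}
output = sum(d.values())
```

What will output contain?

Step 1: d.values() = [13, 17, 15, 12, 11].
Step 2: sum = 68.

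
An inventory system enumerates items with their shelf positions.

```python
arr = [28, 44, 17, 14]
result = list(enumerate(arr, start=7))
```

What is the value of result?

Step 1: enumerate with start=7:
  (7, 28)
  (8, 44)
  (9, 17)
  (10, 14)
Therefore result = [(7, 28), (8, 44), (9, 17), (10, 14)].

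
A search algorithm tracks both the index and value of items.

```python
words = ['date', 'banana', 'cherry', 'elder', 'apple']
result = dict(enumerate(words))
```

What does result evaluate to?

Step 1: enumerate pairs indices with words:
  0 -> 'date'
  1 -> 'banana'
  2 -> 'cherry'
  3 -> 'elder'
  4 -> 'apple'
Therefore result = {0: 'date', 1: 'banana', 2: 'cherry', 3: 'elder', 4: 'apple'}.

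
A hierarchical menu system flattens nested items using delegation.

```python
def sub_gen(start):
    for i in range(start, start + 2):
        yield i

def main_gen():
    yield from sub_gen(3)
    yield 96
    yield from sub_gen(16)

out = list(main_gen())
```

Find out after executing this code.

Step 1: main_gen() delegates to sub_gen(3):
  yield 3
  yield 4
Step 2: yield 96
Step 3: Delegates to sub_gen(16):
  yield 16
  yield 17
Therefore out = [3, 4, 96, 16, 17].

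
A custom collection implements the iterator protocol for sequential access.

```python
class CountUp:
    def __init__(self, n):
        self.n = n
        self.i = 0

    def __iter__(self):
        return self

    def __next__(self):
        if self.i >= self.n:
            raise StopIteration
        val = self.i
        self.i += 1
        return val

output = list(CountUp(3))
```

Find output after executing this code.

Step 1: CountUp(3) creates an iterator counting 0 to 2.
Step 2: list() consumes all values: [0, 1, 2].
Therefore output = [0, 1, 2].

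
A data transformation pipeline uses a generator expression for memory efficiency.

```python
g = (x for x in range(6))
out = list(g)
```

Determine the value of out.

Step 1: Generator expression iterates range(6): [0, 1, 2, 3, 4, 5].
Step 2: list() collects all values.
Therefore out = [0, 1, 2, 3, 4, 5].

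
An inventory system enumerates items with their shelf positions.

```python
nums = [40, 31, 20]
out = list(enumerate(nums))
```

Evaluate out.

Step 1: enumerate pairs each element with its index:
  (0, 40)
  (1, 31)
  (2, 20)
Therefore out = [(0, 40), (1, 31), (2, 20)].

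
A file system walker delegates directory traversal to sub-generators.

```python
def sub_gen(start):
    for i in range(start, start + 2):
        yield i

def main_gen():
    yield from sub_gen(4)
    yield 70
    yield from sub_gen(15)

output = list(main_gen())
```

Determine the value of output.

Step 1: main_gen() delegates to sub_gen(4):
  yield 4
  yield 5
Step 2: yield 70
Step 3: Delegates to sub_gen(15):
  yield 15
  yield 16
Therefore output = [4, 5, 70, 15, 16].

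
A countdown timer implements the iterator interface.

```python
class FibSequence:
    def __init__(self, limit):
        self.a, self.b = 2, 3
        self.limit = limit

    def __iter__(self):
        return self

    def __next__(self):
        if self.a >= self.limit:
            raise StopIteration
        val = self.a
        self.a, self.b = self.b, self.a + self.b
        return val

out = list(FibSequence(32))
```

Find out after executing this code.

Step 1: Fibonacci-like sequence (a=2, b=3) until >= 32:
  Yield 2, then a,b = 3,5
  Yield 3, then a,b = 5,8
  Yield 5, then a,b = 8,13
  Yield 8, then a,b = 13,21
  Yield 13, then a,b = 21,34
  Yield 21, then a,b = 34,55
Step 2: 34 >= 32, stop.
Therefore out = [2, 3, 5, 8, 13, 21].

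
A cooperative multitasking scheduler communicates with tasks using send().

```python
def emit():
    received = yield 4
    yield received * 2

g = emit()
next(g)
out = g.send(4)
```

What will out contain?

Step 1: next(g) advances to first yield, producing 4.
Step 2: send(4) resumes, received = 4.
Step 3: yield received * 2 = 4 * 2 = 8.
Therefore out = 8.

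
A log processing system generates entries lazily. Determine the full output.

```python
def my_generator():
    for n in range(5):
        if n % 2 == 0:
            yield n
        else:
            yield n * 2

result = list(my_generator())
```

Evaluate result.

Step 1: For each n in range(5), yield n if even, else n*2:
  n=0 (even): yield 0
  n=1 (odd): yield 1*2 = 2
  n=2 (even): yield 2
  n=3 (odd): yield 3*2 = 6
  n=4 (even): yield 4
Therefore result = [0, 2, 2, 6, 4].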